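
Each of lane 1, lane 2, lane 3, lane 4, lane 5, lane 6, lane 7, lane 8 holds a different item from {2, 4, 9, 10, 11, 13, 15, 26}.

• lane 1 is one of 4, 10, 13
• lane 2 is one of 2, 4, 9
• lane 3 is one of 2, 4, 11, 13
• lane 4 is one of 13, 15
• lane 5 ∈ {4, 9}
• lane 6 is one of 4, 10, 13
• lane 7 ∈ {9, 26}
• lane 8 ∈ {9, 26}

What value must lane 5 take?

The 8 variables draw from only 8 values {2, 4, 9, 10, 11, 13, 15, 26}, so each is used; only lane 3 can be 11, hence lane 3 = 11.
The 7 still-open variables together cover exactly {2, 4, 9, 10, 13, 15, 26} — 7 values for 7 variables — and 2 appears only in lane 2's list, so lane 2 = 2.
Among the 6 still-open variables, 15 fits only lane 4 (and all 6 values in {4, 9, 10, 13, 15, 26} must be used), so lane 4 = 15.
lane 7 and lane 8 share exactly the 2 values {9, 26}; by pigeonhole those values go to them, so strike 9, 26 from lane 5.
So lane 5 = 4.

4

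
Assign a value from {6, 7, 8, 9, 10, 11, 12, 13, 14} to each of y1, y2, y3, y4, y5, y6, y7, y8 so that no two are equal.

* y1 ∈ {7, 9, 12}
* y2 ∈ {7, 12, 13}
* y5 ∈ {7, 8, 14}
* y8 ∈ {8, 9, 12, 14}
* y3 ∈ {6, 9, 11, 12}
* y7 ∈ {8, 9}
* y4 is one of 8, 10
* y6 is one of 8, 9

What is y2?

y6 and y7 between them cover only {8, 9} — a naked pair. Remove those values from y1, y3, y4, y5, y8.
That leaves y4 = 10.
y1, y5, y8 between them cover only {7, 12, 14} — a naked triple. Remove those values from y2, y3.
So y2 = 13.

13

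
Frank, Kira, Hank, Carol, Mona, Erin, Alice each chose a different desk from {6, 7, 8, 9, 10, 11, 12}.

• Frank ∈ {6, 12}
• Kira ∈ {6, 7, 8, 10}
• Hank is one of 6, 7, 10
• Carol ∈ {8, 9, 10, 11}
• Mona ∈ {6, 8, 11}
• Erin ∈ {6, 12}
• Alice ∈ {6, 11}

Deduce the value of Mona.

8

The 7 variables together cover exactly {6, 7, 8, 9, 10, 11, 12} — 7 values for 7 variables — and 9 appears only in Carol's list, so Carol = 9.
The 2 variables Frank and Erin are confined to {6, 12}, which locks those values in; drop them from Kira, Hank, Mona, Alice.
Alice's domain is down to {11}, so Alice = 11. So Mona can't be 11.
So Mona = 8.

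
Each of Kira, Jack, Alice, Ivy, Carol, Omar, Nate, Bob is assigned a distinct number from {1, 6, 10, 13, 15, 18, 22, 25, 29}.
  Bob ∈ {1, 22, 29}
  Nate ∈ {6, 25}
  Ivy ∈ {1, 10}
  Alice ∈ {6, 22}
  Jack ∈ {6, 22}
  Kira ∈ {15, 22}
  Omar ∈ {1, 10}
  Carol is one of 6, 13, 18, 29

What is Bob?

29

Jack and Alice share exactly the 2 values {6, 22}; by pigeonhole those values go to them, so strike 6, 22 from Kira, Carol, Nate, Bob.
That leaves Kira = 15.
That leaves Nate = 25.
Ivy and Omar between them cover only {1, 10} — a naked pair. Remove those values from Bob.
So Bob = 29.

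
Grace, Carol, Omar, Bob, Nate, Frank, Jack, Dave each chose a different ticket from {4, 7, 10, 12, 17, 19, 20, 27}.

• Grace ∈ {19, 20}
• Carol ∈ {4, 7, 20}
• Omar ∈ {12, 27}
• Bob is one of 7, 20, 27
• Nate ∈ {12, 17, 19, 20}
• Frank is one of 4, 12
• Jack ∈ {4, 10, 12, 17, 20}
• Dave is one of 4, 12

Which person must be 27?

The 8 variables together cover exactly {4, 7, 10, 12, 17, 19, 20, 27} — 8 values for 8 variables — and 10 appears only in Jack's list, so Jack = 10.
The 7 still-open variables together cover exactly {4, 7, 12, 17, 19, 20, 27} — 7 values for 7 variables — and 17 appears only in Nate's list, so Nate = 17.
Among the 6 still-open variables, 19 fits only Grace (and all 6 values in {4, 7, 12, 19, 20, 27} must be used), so Grace = 19.
Frank and Dave between them cover only {4, 12} — a naked pair. Remove those values from Carol, Omar.
So 27 goes to Omar.

Omar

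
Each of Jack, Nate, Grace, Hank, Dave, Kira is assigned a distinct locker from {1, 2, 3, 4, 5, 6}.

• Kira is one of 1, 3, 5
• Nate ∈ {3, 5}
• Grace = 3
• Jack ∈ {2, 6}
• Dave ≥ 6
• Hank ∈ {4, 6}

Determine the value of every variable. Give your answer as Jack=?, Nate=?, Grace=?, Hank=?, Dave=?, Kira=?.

Jack=2, Nate=5, Grace=3, Hank=4, Dave=6, Kira=1

Grace's domain is down to {3}, so Grace = 3. Eliminate 3 elsewhere: Nate, Kira.
Dave's domain is down to {6}, so Dave = 6. Eliminate 6 elsewhere: Jack, Hank.
Jack's domain is down to {2}, so Jack = 2.
That leaves Nate = 5. Strike 5 from Kira.
Hank's domain is down to {4}, so Hank = 4.
Kira's domain is down to {1}, so Kira = 1.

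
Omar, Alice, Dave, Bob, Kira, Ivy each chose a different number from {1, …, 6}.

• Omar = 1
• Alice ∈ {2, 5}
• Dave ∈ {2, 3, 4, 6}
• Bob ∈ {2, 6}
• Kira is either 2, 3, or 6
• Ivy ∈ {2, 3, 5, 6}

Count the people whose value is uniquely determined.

2

Omar must be 1 (only option left).
Among the 5 still-open variables, 4 fits only Dave (and all 5 values in {2, 3, 4, 5, 6} must be used), so Dave = 4.
Determined: Omar=1, Dave=4. The other people each still have more than one consistent value. That makes 2.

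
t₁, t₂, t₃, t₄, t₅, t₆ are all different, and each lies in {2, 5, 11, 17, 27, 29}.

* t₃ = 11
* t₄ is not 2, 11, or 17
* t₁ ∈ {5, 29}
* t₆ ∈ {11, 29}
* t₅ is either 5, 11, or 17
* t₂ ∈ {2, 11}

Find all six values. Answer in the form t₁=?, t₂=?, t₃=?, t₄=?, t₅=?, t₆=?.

t₃ must be 11 (only option left). So t₂, t₅, t₆ can't be 11.
t₆ has just one choice, so t₆ = 29. Strike 29 from t₁, t₄.
t₁ must be 5 (only option left). Eliminate 5 elsewhere: t₄, t₅.
t₂'s domain is down to {2}, so t₂ = 2.
t₄'s domain is down to {27}, so t₄ = 27.
That leaves t₅ = 17.

t₁=5, t₂=2, t₃=11, t₄=27, t₅=17, t₆=29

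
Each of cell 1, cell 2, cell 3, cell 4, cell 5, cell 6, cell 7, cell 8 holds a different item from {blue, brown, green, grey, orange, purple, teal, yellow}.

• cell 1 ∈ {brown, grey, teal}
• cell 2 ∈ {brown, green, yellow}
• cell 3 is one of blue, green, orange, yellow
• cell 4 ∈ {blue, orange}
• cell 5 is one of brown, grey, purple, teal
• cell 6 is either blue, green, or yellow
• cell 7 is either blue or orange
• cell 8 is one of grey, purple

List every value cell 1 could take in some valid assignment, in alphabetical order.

grey, teal

The 2 variables cell 4 and cell 7 are confined to {blue, orange}, which locks those values in; drop them from cell 3, cell 6.
cell 3 and cell 6 share exactly the 2 values {green, yellow}; by pigeonhole those values go to them, so strike green, yellow from cell 2.
That leaves cell 2 = brown. Strike brown from cell 1, cell 5.
No further eliminations apply; cell 1 can still be any of grey, teal.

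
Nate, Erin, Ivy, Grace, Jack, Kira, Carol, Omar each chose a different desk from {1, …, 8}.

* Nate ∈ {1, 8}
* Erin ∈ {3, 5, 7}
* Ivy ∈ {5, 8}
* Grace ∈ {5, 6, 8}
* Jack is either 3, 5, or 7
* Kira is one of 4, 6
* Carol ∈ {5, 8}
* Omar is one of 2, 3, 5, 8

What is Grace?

The 8 variables draw from only 8 values {1, 2, 3, 4, 5, 6, 7, 8}, so each is used; only Nate can be 1, hence Nate = 1.
The 7 still-open variables together cover exactly {2, 3, 4, 5, 6, 7, 8} — 7 values for 7 variables — and 2 appears only in Omar's list, so Omar = 2.
The 6 still-open variables draw from only 6 values {3, 4, 5, 6, 7, 8}, so each is used; only Kira can be 4, hence Kira = 4.
Among the 5 still-open variables, 6 fits only Grace (and all 5 values in {3, 5, 6, 7, 8} must be used), so Grace = 6.

6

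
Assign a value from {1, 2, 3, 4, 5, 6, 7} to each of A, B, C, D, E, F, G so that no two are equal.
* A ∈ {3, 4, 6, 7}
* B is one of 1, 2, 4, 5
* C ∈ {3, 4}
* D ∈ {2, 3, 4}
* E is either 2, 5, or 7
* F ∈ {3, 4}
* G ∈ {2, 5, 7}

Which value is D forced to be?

The 7 variables draw from only 7 values {1, 2, 3, 4, 5, 6, 7}, so each is used; only B can be 1, hence B = 1.
The 6 still-open variables together cover exactly {2, 3, 4, 5, 6, 7} — 6 values for 6 variables — and 6 appears only in A's list, so A = 6.
The 2 variables C and F are confined to {3, 4}, which locks those values in; drop them from D.
So D = 2.

2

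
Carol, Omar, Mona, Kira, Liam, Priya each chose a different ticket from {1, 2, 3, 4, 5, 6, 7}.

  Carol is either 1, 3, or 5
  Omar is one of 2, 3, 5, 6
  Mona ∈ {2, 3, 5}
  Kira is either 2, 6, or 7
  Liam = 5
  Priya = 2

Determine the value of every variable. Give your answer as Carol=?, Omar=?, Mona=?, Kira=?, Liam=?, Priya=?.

Carol=1, Omar=6, Mona=3, Kira=7, Liam=5, Priya=2

Liam must be 5 (only option left). So Carol, Omar, Mona can't be 5.
That leaves Priya = 2. Remove 2 from Omar, Mona, Kira.
Mona must be 3 (only option left). Eliminate 3 elsewhere: Carol, Omar.
Carol's domain is down to {1}, so Carol = 1.
Omar's domain is down to {6}, so Omar = 6. Strike 6 from Kira.
That leaves Kira = 7.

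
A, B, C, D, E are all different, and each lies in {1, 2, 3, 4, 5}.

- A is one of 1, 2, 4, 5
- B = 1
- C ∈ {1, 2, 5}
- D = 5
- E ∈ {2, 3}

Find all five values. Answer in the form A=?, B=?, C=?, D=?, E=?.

B has just one choice, so B = 1. Remove 1 from A, C.
D must be 5 (only option left). Remove 5 from A, C.
C must be 2 (only option left). Remove 2 from A, E.
E has just one choice, so E = 3.
That leaves A = 4.

A=4, B=1, C=2, D=5, E=3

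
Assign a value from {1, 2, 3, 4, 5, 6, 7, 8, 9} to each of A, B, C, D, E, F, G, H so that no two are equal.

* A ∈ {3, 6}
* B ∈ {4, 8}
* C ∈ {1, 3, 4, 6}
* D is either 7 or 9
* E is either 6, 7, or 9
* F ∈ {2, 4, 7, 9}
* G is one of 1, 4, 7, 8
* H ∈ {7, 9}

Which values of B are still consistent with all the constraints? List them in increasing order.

4, 8

The 8 variables together cover exactly {1, 2, 3, 4, 6, 7, 8, 9} — 8 values for 8 variables — and 2 appears only in F's list, so F = 2.
D and H share exactly the 2 values {7, 9}; by pigeonhole those values go to them, so strike 7, 9 from E, G.
That leaves E = 6. So A, C can't be 6.
A must be 3 (only option left). Strike 3 from C.
No further eliminations apply; B can still be any of 4, 8.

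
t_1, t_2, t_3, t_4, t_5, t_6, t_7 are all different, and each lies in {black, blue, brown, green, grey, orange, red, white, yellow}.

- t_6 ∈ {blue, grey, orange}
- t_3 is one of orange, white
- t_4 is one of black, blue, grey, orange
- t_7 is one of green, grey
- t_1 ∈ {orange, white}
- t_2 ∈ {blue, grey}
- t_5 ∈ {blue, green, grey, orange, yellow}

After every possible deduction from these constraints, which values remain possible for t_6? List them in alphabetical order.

Among the 7 variables, black fits only t_4 (and all 7 values in {black, blue, green, grey, orange, white, yellow} must be used), so t_4 = black.
The 6 still-open variables together cover exactly {blue, green, grey, orange, white, yellow} — 6 values for 6 variables — and yellow appears only in t_5's list, so t_5 = yellow.
Among the 5 still-open variables, green fits only t_7 (and all 5 values in {blue, green, grey, orange, white} must be used), so t_7 = green.
t_1 and t_3 between them cover only {orange, white} — a naked pair. Remove those values from t_6.
No further eliminations apply; t_6 can still be any of blue, grey.

blue, grey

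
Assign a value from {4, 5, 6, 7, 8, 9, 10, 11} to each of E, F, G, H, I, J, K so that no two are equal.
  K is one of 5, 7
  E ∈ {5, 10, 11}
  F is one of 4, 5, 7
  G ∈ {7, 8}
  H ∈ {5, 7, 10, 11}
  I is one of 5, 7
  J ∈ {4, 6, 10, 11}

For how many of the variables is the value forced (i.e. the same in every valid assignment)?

3

The 7 variables together cover exactly {4, 5, 6, 7, 8, 10, 11} — 7 values for 7 variables — and 6 appears only in J's list, so J = 6.
The 6 still-open variables draw from only 6 values {4, 5, 7, 8, 10, 11}, so each is used; only F can be 4, hence F = 4.
The 5 still-open variables draw from only 5 values {5, 7, 8, 10, 11}, so each is used; only G can be 8, hence G = 8.
I and K share exactly the 2 values {5, 7}; by pigeonhole those values go to them, so strike 5, 7 from E, H.
Determined: F=4, G=8, J=6. The other variables each still have more than one consistent value. That makes 3.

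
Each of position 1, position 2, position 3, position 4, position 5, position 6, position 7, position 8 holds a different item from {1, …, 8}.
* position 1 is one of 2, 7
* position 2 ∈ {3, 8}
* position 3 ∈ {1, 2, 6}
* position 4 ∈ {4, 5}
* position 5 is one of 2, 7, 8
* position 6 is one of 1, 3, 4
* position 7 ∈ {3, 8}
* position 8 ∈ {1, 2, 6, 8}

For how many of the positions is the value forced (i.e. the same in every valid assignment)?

The 8 variables together cover exactly {1, 2, 3, 4, 5, 6, 7, 8} — 8 values for 8 variables — and 5 appears only in position 4's list, so position 4 = 5.
The 7 still-open variables draw from only 7 values {1, 2, 3, 4, 6, 7, 8}, so each is used; only position 6 can be 4, hence position 6 = 4.
The 2 variables position 2 and position 7 are confined to {3, 8}, which locks those values in; drop them from position 5, position 8.
position 1 and position 5 share exactly the 2 values {2, 7}; by pigeonhole those values go to them, so strike 2, 7 from position 3, position 8.
Determined: position 4=5, position 6=4. The other positions each still have more than one consistent value. That makes 2.

2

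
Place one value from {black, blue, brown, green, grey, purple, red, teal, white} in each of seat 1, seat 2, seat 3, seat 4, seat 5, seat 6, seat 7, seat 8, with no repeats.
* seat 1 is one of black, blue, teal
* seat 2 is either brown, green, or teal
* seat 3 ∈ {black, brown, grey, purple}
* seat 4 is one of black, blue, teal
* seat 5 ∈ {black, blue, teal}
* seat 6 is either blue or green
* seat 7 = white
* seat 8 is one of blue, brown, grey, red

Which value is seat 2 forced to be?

brown

seat 7's domain is down to {white}, so seat 7 = white.
The 3 variables seat 1, seat 4, seat 5 are confined to {black, blue, teal}, which locks those values in; drop them from seat 2, seat 3, seat 6, seat 8.
seat 6 has just one choice, so seat 6 = green. So seat 2 can't be green.
So seat 2 = brown.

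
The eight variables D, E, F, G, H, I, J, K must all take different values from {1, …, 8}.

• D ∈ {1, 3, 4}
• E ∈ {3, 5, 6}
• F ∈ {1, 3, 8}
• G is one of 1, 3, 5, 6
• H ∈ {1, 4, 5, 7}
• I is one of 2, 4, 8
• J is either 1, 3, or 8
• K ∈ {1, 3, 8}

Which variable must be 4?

D

The 8 variables draw from only 8 values {1, 2, 3, 4, 5, 6, 7, 8}, so each is used; only I can be 2, hence I = 2.
Among the 7 still-open variables, 7 fits only H (and all 7 values in {1, 3, 4, 5, 6, 7, 8} must be used), so H = 7.
Among the 6 still-open variables, 4 fits only D (and all 6 values in {1, 3, 4, 5, 6, 8} must be used), so D = 4.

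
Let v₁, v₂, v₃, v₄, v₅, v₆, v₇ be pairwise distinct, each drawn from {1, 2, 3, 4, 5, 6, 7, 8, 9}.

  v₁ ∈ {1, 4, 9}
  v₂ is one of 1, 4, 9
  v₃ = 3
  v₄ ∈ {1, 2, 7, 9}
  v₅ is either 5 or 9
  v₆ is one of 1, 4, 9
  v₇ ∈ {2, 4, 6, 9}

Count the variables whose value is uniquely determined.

v₃'s domain is down to {3}, so v₃ = 3.
v₁, v₂, v₆ share exactly the 3 values {1, 4, 9}; by pigeonhole those values go to them, so strike 1, 4, 9 from v₄, v₅, v₇.
v₅ has just one choice, so v₅ = 5.
Determined: v₃=3, v₅=5. The other variables each still have more than one consistent value. That makes 2.

2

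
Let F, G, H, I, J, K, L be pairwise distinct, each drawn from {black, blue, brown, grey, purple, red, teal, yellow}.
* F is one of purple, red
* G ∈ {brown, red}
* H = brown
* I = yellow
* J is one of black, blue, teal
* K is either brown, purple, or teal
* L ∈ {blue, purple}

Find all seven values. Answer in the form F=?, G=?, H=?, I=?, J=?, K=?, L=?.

F=purple, G=red, H=brown, I=yellow, J=black, K=teal, L=blue

H has just one choice, so H = brown. Eliminate brown elsewhere: G, K.
I has just one choice, so I = yellow.
G has just one choice, so G = red. Remove red from F.
F has just one choice, so F = purple. Eliminate purple elsewhere: K, L.
That leaves K = teal. Strike teal from J.
L's domain is down to {blue}, so L = blue. Eliminate blue elsewhere: J.
J must be black (only option left).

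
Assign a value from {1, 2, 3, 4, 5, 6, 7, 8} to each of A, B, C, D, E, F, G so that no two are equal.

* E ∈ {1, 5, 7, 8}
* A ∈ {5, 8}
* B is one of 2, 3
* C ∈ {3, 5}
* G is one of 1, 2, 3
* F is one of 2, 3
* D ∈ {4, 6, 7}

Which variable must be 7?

E

B and F between them cover only {2, 3} — a naked pair. Remove those values from C, G.
C must be 5 (only option left). Strike 5 from A, E.
That leaves G = 1. Eliminate 1 elsewhere: E.
A's domain is down to {8}, so A = 8. Strike 8 from E.
So 7 goes to E.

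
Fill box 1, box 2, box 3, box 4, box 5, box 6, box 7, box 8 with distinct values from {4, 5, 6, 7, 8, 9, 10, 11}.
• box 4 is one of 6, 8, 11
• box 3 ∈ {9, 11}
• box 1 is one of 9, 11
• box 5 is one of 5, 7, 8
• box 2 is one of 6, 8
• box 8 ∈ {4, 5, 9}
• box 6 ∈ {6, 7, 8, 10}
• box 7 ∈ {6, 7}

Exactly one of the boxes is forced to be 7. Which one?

The 8 variables together cover exactly {4, 5, 6, 7, 8, 9, 10, 11} — 8 values for 8 variables — and 4 appears only in box 8's list, so box 8 = 4.
The 7 still-open variables together cover exactly {5, 6, 7, 8, 9, 10, 11} — 7 values for 7 variables — and 5 appears only in box 5's list, so box 5 = 5.
The 6 still-open variables together cover exactly {6, 7, 8, 9, 10, 11} — 6 values for 6 variables — and 10 appears only in box 6's list, so box 6 = 10.
The 5 still-open variables draw from only 5 values {6, 7, 8, 9, 11}, so each is used; only box 7 can be 7, hence box 7 = 7.

box 7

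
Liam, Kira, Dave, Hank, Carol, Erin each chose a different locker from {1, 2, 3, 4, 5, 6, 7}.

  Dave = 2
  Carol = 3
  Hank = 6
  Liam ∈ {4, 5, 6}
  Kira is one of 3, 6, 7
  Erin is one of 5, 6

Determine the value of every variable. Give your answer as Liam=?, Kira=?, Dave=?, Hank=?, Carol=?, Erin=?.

Liam=4, Kira=7, Dave=2, Hank=6, Carol=3, Erin=5

Dave has just one choice, so Dave = 2.
Hank has just one choice, so Hank = 6. Remove 6 from Liam, Kira, Erin.
Carol has just one choice, so Carol = 3. Eliminate 3 elsewhere: Kira.
Erin must be 5 (only option left). So Liam can't be 5.
Liam has just one choice, so Liam = 4.
That leaves Kira = 7.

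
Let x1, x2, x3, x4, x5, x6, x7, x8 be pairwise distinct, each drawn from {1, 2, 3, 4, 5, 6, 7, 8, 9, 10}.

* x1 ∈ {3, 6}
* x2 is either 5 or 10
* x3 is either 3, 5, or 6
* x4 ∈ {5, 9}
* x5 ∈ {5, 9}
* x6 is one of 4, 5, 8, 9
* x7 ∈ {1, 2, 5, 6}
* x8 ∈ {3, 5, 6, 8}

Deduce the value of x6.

4

x4 and x5 between them cover only {5, 9} — a naked pair. Remove those values from x2, x3, x6, x7, x8.
x2 has just one choice, so x2 = 10.
The 2 variables x1 and x3 are confined to {3, 6}, which locks those values in; drop them from x7, x8.
x8 must be 8 (only option left). Remove 8 from x6.
So x6 = 4.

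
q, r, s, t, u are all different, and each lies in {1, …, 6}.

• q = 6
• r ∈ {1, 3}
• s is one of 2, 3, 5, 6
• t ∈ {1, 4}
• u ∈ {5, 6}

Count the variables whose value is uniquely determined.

2

q has just one choice, so q = 6. So s, u can't be 6.
u has just one choice, so u = 5. Strike 5 from s.
Determined: q=6, u=5. The other variables each still have more than one consistent value. That makes 2.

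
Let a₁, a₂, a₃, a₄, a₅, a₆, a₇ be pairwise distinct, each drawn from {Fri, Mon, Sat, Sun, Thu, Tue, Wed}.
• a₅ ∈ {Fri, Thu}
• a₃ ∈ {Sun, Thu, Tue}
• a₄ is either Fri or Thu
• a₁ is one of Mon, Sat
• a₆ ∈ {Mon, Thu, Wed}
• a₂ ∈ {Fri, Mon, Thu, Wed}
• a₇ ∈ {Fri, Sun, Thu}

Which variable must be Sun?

a₇

The 7 variables draw from only 7 values {Fri, Mon, Sat, Sun, Thu, Tue, Wed}, so each is used; only a₁ can be Sat, hence a₁ = Sat.
The 6 still-open variables draw from only 6 values {Fri, Mon, Sun, Thu, Tue, Wed}, so each is used; only a₃ can be Tue, hence a₃ = Tue.
The 5 still-open variables together cover exactly {Fri, Mon, Sun, Thu, Wed} — 5 values for 5 variables — and Sun appears only in a₇'s list, so a₇ = Sun.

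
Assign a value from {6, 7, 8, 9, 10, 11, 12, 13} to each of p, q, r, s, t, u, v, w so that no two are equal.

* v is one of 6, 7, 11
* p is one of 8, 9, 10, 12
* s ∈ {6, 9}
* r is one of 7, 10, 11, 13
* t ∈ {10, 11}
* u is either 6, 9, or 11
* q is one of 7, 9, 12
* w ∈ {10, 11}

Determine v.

The 8 variables together cover exactly {6, 7, 8, 9, 10, 11, 12, 13} — 8 values for 8 variables — and 8 appears only in p's list, so p = 8.
Among the 7 still-open variables, 12 fits only q (and all 7 values in {6, 7, 9, 10, 11, 12, 13} must be used), so q = 12.
The 6 still-open variables draw from only 6 values {6, 7, 9, 10, 11, 13}, so each is used; only r can be 13, hence r = 13.
The 5 still-open variables draw from only 5 values {6, 7, 9, 10, 11}, so each is used; only v can be 7, hence v = 7.

7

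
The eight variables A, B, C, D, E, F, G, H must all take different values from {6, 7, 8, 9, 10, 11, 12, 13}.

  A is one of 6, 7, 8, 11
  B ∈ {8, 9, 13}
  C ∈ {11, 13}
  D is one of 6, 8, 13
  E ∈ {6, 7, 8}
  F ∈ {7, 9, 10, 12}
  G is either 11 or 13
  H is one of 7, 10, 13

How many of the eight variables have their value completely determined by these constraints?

3

Among the 8 variables, 12 fits only F (and all 8 values in {6, 7, 8, 9, 10, 11, 12, 13} must be used), so F = 12.
Among the 7 still-open variables, 9 fits only B (and all 7 values in {6, 7, 8, 9, 10, 11, 13} must be used), so B = 9.
Among the 6 still-open variables, 10 fits only H (and all 6 values in {6, 7, 8, 10, 11, 13} must be used), so H = 10.
The 2 variables C and G are confined to {11, 13}, which locks those values in; drop them from A, D.
Determined: B=9, F=12, H=10. The other variables each still have more than one consistent value. That makes 3.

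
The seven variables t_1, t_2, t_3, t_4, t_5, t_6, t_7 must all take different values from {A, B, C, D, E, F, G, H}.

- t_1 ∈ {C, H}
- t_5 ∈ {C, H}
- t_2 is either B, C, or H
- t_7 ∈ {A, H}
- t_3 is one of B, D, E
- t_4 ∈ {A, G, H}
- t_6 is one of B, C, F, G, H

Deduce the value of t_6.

F

t_1 and t_5 share exactly the 2 values {C, H}; by pigeonhole those values go to them, so strike C, H from t_2, t_4, t_6, t_7.
t_2 must be B (only option left). Remove B from t_3, t_6.
t_7 has just one choice, so t_7 = A. Strike A from t_4.
t_4's domain is down to {G}, so t_4 = G. Strike G from t_6.
So t_6 = F.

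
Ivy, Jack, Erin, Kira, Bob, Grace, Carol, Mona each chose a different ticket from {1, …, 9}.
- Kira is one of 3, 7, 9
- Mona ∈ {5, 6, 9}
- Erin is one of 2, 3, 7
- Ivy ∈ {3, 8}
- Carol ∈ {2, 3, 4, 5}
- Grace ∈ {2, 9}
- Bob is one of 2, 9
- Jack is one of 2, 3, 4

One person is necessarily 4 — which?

Jack

Among the 8 variables, 6 fits only Mona (and all 8 values in {2, 3, 4, 5, 6, 7, 8, 9} must be used), so Mona = 6.
The 7 still-open variables draw from only 7 values {2, 3, 4, 5, 7, 8, 9}, so each is used; only Carol can be 5, hence Carol = 5.
The 6 still-open variables draw from only 6 values {2, 3, 4, 7, 8, 9}, so each is used; only Jack can be 4, hence Jack = 4.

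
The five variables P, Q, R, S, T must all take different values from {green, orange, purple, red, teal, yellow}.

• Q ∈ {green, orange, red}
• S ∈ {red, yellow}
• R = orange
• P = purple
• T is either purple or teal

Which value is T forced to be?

teal

P has just one choice, so P = purple. Eliminate purple elsewhere: T.
So T = teal.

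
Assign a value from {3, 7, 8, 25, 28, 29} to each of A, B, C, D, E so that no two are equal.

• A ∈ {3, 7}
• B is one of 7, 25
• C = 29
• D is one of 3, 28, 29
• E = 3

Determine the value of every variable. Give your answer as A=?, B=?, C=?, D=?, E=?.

C's domain is down to {29}, so C = 29. Strike 29 from D.
E's domain is down to {3}, so E = 3. Eliminate 3 elsewhere: A, D.
A has just one choice, so A = 7. Strike 7 from B.
B has just one choice, so B = 25.
D must be 28 (only option left).

A=7, B=25, C=29, D=28, E=3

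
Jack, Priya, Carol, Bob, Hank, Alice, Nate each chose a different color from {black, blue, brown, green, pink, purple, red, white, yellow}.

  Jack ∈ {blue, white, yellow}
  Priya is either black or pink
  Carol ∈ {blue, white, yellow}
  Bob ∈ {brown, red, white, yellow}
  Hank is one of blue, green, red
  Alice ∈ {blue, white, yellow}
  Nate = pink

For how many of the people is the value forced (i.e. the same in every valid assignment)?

2

Nate has just one choice, so Nate = pink. So Priya can't be pink.
Priya's domain is down to {black}, so Priya = black.
Jack, Carol, Alice between them cover only {blue, white, yellow} — a naked triple. Remove those values from Bob, Hank.
Determined: Priya=black, Nate=pink. The other people each still have more than one consistent value. That makes 2.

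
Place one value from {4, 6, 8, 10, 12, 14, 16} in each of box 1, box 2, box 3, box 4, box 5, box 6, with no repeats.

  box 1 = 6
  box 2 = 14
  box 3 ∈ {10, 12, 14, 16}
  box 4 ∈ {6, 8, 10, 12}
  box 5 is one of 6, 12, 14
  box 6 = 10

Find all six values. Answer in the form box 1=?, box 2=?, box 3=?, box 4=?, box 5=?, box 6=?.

box 1=6, box 2=14, box 3=16, box 4=8, box 5=12, box 6=10

box 1 must be 6 (only option left). Remove 6 from box 4, box 5.
box 2 must be 14 (only option left). Eliminate 14 elsewhere: box 3, box 5.
box 5 must be 12 (only option left). Eliminate 12 elsewhere: box 3, box 4.
box 6 must be 10 (only option left). Eliminate 10 elsewhere: box 3, box 4.
box 3 has just one choice, so box 3 = 16.
box 4 must be 8 (only option left).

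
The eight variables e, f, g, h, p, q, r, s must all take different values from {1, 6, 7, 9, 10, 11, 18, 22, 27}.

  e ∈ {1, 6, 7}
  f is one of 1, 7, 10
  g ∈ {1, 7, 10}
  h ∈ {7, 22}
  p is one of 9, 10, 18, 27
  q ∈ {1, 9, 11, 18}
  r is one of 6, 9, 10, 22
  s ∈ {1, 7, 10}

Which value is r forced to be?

9

f, g, s share exactly the 3 values {1, 7, 10}; by pigeonhole those values go to them, so strike 1, 7, 10 from e, h, p, q, r.
That leaves e = 6. Strike 6 from r.
h's domain is down to {22}, so h = 22. Remove 22 from r.
So r = 9.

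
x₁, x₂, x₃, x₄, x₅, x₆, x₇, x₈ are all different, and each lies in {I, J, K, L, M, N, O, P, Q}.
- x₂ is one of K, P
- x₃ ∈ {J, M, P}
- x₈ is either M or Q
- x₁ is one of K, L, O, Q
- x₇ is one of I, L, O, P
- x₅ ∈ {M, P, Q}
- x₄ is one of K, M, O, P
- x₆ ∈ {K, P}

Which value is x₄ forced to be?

O

The 8 variables draw from only 8 values {I, J, K, L, M, O, P, Q}, so each is used; only x₇ can be I, hence x₇ = I.
Among the 7 still-open variables, J fits only x₃ (and all 7 values in {J, K, L, M, O, P, Q} must be used), so x₃ = J.
The 6 still-open variables draw from only 6 values {K, L, M, O, P, Q}, so each is used; only x₁ can be L, hence x₁ = L.
The 5 still-open variables draw from only 5 values {K, M, O, P, Q}, so each is used; only x₄ can be O, hence x₄ = O.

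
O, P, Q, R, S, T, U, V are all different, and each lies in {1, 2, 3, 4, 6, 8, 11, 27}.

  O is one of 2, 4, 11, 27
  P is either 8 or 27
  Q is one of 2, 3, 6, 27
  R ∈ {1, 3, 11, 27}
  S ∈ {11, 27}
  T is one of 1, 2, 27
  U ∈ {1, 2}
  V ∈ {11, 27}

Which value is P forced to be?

The 8 variables draw from only 8 values {1, 2, 3, 4, 6, 8, 11, 27}, so each is used; only O can be 4, hence O = 4.
The 7 still-open variables together cover exactly {1, 2, 3, 6, 8, 11, 27} — 7 values for 7 variables — and 6 appears only in Q's list, so Q = 6.
Among the 6 still-open variables, 3 fits only R (and all 6 values in {1, 2, 3, 8, 11, 27} must be used), so R = 3.
Among the 5 still-open variables, 8 fits only P (and all 5 values in {1, 2, 8, 11, 27} must be used), so P = 8.

8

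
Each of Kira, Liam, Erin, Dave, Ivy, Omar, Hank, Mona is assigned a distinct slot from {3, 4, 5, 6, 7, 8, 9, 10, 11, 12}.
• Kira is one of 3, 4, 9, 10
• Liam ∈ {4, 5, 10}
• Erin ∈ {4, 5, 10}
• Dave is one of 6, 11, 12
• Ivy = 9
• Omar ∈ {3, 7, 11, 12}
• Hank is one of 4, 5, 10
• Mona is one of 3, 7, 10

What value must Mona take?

7

Ivy's domain is down to {9}, so Ivy = 9. So Kira can't be 9.
The 3 variables Liam, Erin, Hank are confined to {4, 5, 10}, which locks those values in; drop them from Kira, Mona.
Kira must be 3 (only option left). Remove 3 from Omar, Mona.
So Mona = 7.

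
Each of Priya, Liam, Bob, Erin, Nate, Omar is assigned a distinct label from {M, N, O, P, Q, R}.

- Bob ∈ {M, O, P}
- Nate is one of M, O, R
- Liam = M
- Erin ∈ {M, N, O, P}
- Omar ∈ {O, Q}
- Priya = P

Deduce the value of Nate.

Priya must be P (only option left). So Bob, Erin can't be P.
Liam must be M (only option left). So Bob, Erin, Nate can't be M.
That leaves Bob = O. Eliminate O elsewhere: Erin, Nate, Omar.
So Nate = R.

R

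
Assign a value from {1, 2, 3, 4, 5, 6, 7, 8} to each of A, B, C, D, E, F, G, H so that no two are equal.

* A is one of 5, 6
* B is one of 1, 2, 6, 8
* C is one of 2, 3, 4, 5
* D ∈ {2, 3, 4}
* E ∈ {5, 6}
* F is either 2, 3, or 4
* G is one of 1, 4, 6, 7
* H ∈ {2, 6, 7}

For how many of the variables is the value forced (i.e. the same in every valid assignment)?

Among the 8 variables, 8 fits only B (and all 8 values in {1, 2, 3, 4, 5, 6, 7, 8} must be used), so B = 8.
The 7 still-open variables together cover exactly {1, 2, 3, 4, 5, 6, 7} — 7 values for 7 variables — and 1 appears only in G's list, so G = 1.
The 6 still-open variables draw from only 6 values {2, 3, 4, 5, 6, 7}, so each is used; only H can be 7, hence H = 7.
A and E between them cover only {5, 6} — a naked pair. Remove those values from C.
Determined: B=8, G=1, H=7. The other variables each still have more than one consistent value. That makes 3.

3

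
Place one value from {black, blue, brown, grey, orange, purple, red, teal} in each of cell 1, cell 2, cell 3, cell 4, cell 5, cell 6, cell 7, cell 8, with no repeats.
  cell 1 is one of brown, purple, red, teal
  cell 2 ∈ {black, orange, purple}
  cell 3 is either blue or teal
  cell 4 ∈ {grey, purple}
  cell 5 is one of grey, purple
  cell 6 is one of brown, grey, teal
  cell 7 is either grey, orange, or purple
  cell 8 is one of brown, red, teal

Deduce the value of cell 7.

orange

The 8 variables draw from only 8 values {black, blue, brown, grey, orange, purple, red, teal}, so each is used; only cell 2 can be black, hence cell 2 = black.
Among the 7 still-open variables, blue fits only cell 3 (and all 7 values in {blue, brown, grey, orange, purple, red, teal} must be used), so cell 3 = blue.
Among the 6 still-open variables, orange fits only cell 7 (and all 6 values in {brown, grey, orange, purple, red, teal} must be used), so cell 7 = orange.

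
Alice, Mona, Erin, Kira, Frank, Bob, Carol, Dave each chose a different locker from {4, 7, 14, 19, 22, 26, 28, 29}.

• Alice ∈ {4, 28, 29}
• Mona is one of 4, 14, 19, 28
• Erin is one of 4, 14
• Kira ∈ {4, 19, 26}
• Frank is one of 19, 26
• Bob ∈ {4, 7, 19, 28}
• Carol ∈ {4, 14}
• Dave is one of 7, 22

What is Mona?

The 8 variables together cover exactly {4, 7, 14, 19, 22, 26, 28, 29} — 8 values for 8 variables — and 22 appears only in Dave's list, so Dave = 22.
The 7 still-open variables draw from only 7 values {4, 7, 14, 19, 26, 28, 29}, so each is used; only Bob can be 7, hence Bob = 7.
The 6 still-open variables draw from only 6 values {4, 14, 19, 26, 28, 29}, so each is used; only Alice can be 29, hence Alice = 29.
The 5 still-open variables draw from only 5 values {4, 14, 19, 26, 28}, so each is used; only Mona can be 28, hence Mona = 28.

28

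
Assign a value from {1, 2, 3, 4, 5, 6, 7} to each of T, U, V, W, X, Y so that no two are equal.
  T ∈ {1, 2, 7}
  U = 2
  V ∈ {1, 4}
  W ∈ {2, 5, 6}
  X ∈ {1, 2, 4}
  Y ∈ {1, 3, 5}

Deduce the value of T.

U must be 2 (only option left). So T, W, X can't be 2.
V and X between them cover only {1, 4} — a naked pair. Remove those values from T, Y.
So T = 7.

7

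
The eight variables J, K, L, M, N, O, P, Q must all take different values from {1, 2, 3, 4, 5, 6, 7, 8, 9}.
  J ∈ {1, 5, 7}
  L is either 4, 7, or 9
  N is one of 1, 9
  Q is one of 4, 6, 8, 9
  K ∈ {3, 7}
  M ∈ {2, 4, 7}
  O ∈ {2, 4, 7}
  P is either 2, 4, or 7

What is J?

5

The 3 variables M, O, P are confined to {2, 4, 7}, which locks those values in; drop them from J, K, L, Q.
That leaves K = 3.
That leaves L = 9. Eliminate 9 elsewhere: N, Q.
N must be 1 (only option left). Strike 1 from J.
So J = 5.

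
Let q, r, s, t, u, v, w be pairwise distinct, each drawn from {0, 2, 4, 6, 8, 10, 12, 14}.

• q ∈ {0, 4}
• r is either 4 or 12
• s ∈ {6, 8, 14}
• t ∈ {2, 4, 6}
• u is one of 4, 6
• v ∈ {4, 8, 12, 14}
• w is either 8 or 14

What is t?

2

The 7 variables together cover exactly {0, 2, 4, 6, 8, 12, 14} — 7 values for 7 variables — and 0 appears only in q's list, so q = 0.
Among the 6 still-open variables, 2 fits only t (and all 6 values in {2, 4, 6, 8, 12, 14} must be used), so t = 2.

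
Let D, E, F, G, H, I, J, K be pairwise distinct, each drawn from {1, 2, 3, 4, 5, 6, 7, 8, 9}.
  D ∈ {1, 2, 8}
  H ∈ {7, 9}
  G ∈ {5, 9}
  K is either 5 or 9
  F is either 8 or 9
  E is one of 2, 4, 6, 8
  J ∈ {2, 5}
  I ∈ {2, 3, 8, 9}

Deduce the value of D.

G and K between them cover only {5, 9} — a naked pair. Remove those values from F, H, I, J.
That leaves F = 8. So D, E, I can't be 8.
H has just one choice, so H = 7.
J's domain is down to {2}, so J = 2. Remove 2 from D, E, I.
So D = 1.

1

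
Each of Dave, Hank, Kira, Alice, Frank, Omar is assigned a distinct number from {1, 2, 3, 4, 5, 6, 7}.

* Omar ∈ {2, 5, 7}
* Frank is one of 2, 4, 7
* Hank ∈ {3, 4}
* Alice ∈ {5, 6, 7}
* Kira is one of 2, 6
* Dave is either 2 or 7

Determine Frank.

The 6 variables together cover exactly {2, 3, 4, 5, 6, 7} — 6 values for 6 variables — and 3 appears only in Hank's list, so Hank = 3.
The 5 still-open variables draw from only 5 values {2, 4, 5, 6, 7}, so each is used; only Frank can be 4, hence Frank = 4.

4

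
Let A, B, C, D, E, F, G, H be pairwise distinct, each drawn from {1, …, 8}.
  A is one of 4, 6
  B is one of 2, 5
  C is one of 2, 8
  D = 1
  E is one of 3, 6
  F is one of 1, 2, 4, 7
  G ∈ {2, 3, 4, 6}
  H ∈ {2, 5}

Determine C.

D must be 1 (only option left). So F can't be 1.
The 7 still-open variables draw from only 7 values {2, 3, 4, 5, 6, 7, 8}, so each is used; only F can be 7, hence F = 7.
The 6 still-open variables draw from only 6 values {2, 3, 4, 5, 6, 8}, so each is used; only C can be 8, hence C = 8.

8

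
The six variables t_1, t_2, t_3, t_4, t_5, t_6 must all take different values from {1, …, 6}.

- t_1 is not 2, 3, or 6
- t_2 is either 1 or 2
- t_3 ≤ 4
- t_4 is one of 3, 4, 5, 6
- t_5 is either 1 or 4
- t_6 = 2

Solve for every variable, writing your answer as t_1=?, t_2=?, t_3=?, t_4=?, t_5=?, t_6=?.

t_1=5, t_2=1, t_3=3, t_4=6, t_5=4, t_6=2

t_6 must be 2 (only option left). Strike 2 from t_2, t_3.
t_2's domain is down to {1}, so t_2 = 1. Eliminate 1 elsewhere: t_1, t_3, t_5.
t_5 has just one choice, so t_5 = 4. Eliminate 4 elsewhere: t_1, t_3, t_4.
t_1's domain is down to {5}, so t_1 = 5. Remove 5 from t_4.
t_3 must be 3 (only option left). Strike 3 from t_4.
That leaves t_4 = 6.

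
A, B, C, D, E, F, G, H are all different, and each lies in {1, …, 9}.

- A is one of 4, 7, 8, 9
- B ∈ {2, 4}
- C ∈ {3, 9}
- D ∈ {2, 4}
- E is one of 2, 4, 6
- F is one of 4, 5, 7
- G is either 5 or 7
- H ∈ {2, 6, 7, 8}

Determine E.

The 8 variables together cover exactly {2, 3, 4, 5, 6, 7, 8, 9} — 8 values for 8 variables — and 3 appears only in C's list, so C = 3.
The 7 still-open variables draw from only 7 values {2, 4, 5, 6, 7, 8, 9}, so each is used; only A can be 9, hence A = 9.
The 6 still-open variables draw from only 6 values {2, 4, 5, 6, 7, 8}, so each is used; only H can be 8, hence H = 8.
Among the 5 still-open variables, 6 fits only E (and all 5 values in {2, 4, 5, 6, 7} must be used), so E = 6.

6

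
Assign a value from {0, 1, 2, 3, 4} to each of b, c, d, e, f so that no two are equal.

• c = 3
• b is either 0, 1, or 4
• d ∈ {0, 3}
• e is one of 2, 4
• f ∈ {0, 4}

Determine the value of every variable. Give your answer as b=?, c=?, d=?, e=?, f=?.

c's domain is down to {3}, so c = 3. Eliminate 3 elsewhere: d.
d must be 0 (only option left). Remove 0 from b, f.
f has just one choice, so f = 4. So b, e can't be 4.
b must be 1 (only option left).
e's domain is down to {2}, so e = 2.

b=1, c=3, d=0, e=2, f=4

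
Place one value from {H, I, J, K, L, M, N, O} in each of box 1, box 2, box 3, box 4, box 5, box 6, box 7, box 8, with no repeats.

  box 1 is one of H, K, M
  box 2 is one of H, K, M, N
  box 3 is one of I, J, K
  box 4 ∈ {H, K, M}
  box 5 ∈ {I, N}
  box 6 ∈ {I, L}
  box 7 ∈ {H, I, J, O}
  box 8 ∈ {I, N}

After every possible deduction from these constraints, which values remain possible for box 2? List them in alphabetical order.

H, K, M

Among the 8 variables, L fits only box 6 (and all 8 values in {H, I, J, K, L, M, N, O} must be used), so box 6 = L.
Among the 7 still-open variables, O fits only box 7 (and all 7 values in {H, I, J, K, M, N, O} must be used), so box 7 = O.
The 6 still-open variables draw from only 6 values {H, I, J, K, M, N}, so each is used; only box 3 can be J, hence box 3 = J.
box 5 and box 8 share exactly the 2 values {I, N}; by pigeonhole those values go to them, so strike I, N from box 2.
No further eliminations apply; box 2 can still be any of H, K, M.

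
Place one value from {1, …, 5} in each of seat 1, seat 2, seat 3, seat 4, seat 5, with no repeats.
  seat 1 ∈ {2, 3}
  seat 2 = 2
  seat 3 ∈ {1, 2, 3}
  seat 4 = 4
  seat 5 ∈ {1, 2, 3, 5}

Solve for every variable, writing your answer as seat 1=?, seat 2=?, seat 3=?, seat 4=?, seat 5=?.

seat 2 has just one choice, so seat 2 = 2. Strike 2 from seat 1, seat 3, seat 5.
That leaves seat 4 = 4.
That leaves seat 1 = 3. So seat 3, seat 5 can't be 3.
seat 3 has just one choice, so seat 3 = 1. Eliminate 1 elsewhere: seat 5.
seat 5 has just one choice, so seat 5 = 5.

seat 1=3, seat 2=2, seat 3=1, seat 4=4, seat 5=5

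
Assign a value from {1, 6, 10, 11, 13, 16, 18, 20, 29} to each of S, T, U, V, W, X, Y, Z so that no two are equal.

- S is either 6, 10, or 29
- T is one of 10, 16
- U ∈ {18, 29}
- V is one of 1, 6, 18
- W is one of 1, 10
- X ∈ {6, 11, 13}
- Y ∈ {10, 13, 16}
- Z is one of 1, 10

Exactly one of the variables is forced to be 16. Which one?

The 8 variables draw from only 8 values {1, 6, 10, 11, 13, 16, 18, 29}, so each is used; only X can be 11, hence X = 11.
The 7 still-open variables draw from only 7 values {1, 6, 10, 13, 16, 18, 29}, so each is used; only Y can be 13, hence Y = 13.
The 6 still-open variables draw from only 6 values {1, 6, 10, 16, 18, 29}, so each is used; only T can be 16, hence T = 16.

T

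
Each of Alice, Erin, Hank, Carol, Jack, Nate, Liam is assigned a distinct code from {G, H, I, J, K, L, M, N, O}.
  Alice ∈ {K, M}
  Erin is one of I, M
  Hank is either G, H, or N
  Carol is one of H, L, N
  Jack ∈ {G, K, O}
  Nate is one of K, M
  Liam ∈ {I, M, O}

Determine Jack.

G

Alice and Nate share exactly the 2 values {K, M}; by pigeonhole those values go to them, so strike K, M from Erin, Jack, Liam.
That leaves Erin = I. Strike I from Liam.
Liam has just one choice, so Liam = O. Strike O from Jack.
So Jack = G.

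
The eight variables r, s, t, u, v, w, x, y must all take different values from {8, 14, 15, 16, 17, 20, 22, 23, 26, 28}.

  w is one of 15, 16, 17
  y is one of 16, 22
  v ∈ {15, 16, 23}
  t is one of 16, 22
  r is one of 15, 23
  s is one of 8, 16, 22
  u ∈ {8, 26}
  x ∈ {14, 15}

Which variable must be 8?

s

The 8 variables together cover exactly {8, 14, 15, 16, 17, 22, 23, 26} — 8 values for 8 variables — and 14 appears only in x's list, so x = 14.
Among the 7 still-open variables, 17 fits only w (and all 7 values in {8, 15, 16, 17, 22, 23, 26} must be used), so w = 17.
Among the 6 still-open variables, 26 fits only u (and all 6 values in {8, 15, 16, 22, 23, 26} must be used), so u = 26.
The 5 still-open variables draw from only 5 values {8, 15, 16, 22, 23}, so each is used; only s can be 8, hence s = 8.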